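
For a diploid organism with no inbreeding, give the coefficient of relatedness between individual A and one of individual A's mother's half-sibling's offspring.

0.0625

Each parent–offspring link contributes a factor of 1/2, and independent paths through distinct common ancestors add.
Half first cousins share one grandparent — one path of length 4: r = (1/2)^4 = 1/16.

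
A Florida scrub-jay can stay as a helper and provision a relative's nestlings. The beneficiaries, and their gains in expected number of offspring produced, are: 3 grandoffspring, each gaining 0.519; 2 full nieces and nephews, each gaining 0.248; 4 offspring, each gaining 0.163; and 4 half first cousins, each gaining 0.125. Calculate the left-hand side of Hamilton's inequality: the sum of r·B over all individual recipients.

r to a grandoffspring = 1/4 (two parent–offspring links: r = (1/2)^2 = 1/4).
r to a full niece or nephew = 0.25 (full aunt/uncle↔niece/nephew: two paths of length 3 through the shared grandparent pair: r = 2·(1/2)^3 = 1/4).
r to an offspring = 0.5 (one parent–offspring link: r = (1/2)^1 = 1/2).
r to a half first cousin = 0.0625 (half first cousins share one grandparent — one path of length 4: r = (1/2)^4 = 1/16).
Summing one r·B term per recipient: 3·0.25·0.519 + 2·0.25·0.248 + 4·0.5·0.163 + 4·0.0625·0.125 = 0.8705.

0.8705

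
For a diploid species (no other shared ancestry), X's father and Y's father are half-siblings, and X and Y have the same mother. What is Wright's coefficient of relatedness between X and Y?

Wright's path rule: contributions from independent ancestry routes add.
X and Y are related in two ways: half first cousins through their fathers (r = 1/16) and half-sibs through their shared mother (r = 1/4).
r = 1/16 + 1/4 = 5/16 = 0.3125.

0.3125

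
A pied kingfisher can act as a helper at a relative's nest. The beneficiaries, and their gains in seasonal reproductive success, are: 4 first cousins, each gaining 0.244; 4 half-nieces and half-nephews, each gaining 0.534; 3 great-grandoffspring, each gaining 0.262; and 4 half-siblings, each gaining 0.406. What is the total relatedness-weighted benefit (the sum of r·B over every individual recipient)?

r to a first cousin = 1/8 (first cousins share one grandparent pair — two paths of length 4: r = 2·(1/2)^4 = 1/8).
r to a half-niece or half-nephew = 0.125 (half-aunt/uncle↔niece/nephew: one path of length 3: r = (1/2)^3 = 1/8).
r to a great-grandoffspring = 0.125 (three parent–offspring links: r = (1/2)^3 = 1/8).
r to a half-sibling = 1/4 (half-sibs share one parent — one path of length 2: r = (1/2)^2 = 1/4).
Summing one r·B term per recipient: 4·0.125·0.244 + 4·0.125·0.534 + 3·0.125·0.262 + 4·0.25·0.406 = 0.89325.

0.89325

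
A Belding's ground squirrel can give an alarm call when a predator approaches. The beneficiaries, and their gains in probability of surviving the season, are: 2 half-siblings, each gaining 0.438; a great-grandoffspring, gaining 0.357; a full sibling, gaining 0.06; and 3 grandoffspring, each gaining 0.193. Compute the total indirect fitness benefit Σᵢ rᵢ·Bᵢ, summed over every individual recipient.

0.438375

r to a half-sibling = 1/4 (half-sibs share one parent — one path of length 2: r = (1/2)^2 = 1/4).
r to a great-grandoffspring = 0.125 (three parent–offspring links: r = (1/2)^3 = 1/8).
r to a full sibling = 0.5 (full sibs share both parents — two paths of length 2: r = 2·(1/2)^2 = 1/2).
r to a grandoffspring = 0.25 (two parent–offspring links: r = (1/2)^2 = 1/4).
Summing one r·B term per recipient: 2·0.25·0.438 + 1·0.125·0.357 + 1·0.5·0.06 + 3·0.25·0.193 = 0.438375.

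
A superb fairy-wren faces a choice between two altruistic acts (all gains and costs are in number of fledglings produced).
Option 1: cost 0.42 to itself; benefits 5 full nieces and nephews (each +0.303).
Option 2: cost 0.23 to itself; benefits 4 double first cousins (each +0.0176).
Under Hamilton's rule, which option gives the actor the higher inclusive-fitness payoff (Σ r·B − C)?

Option 1: r to a full niece or nephew = 0.25.
Option 1: Σ r·B − C = (5·0.25·0.303) − 0.42 = -0.04125.
Option 2: r to a double first cousin = 0.25.
Option 2: Σ r·B − C = (4·0.25·0.0176) − 0.23 = -0.2124.
Option 1 has the higher net inclusive-fitness payoff.

Option 1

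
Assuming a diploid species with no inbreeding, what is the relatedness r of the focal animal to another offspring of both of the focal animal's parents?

0.5

Each parent–offspring link contributes a factor of 1/2, and independent paths through distinct common ancestors add.
Full sibs share both parents — two paths of length 2: r = 2·(1/2)^2 = 1/2.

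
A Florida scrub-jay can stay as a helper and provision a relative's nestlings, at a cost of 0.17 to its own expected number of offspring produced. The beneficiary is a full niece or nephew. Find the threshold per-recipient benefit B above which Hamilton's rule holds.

r to a full niece or nephew = 1/4 (full aunt/uncle↔niece/nephew: two paths of length 3 through the shared grandparent pair: r = 2·(1/2)^3 = 1/4).
Hamilton's rule with n recipients of equal r: n·r·B > C, so B > C/(n·r) = 0.17/(1·0.25) = 0.68.

0.68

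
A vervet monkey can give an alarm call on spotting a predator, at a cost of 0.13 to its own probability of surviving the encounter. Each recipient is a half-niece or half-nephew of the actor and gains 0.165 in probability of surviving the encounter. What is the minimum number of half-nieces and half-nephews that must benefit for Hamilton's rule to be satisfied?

7

r to a half-niece or half-nephew = 0.125 (half-aunt/uncle↔niece/nephew: one path of length 3: r = (1/2)^3 = 1/8).
Hamilton's rule: n·r·B > C  ⇒  n > C/(r·B) = 0.13/(0.125·0.165) = 6.303.
The smallest integer exceeding 6.303 is 7.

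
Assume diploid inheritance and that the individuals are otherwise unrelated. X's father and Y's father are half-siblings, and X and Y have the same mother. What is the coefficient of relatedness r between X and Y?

0.3125

Wright's path rule: contributions from independent ancestry routes add.
X and Y are related in two ways: half first cousins through their fathers (r = 1/16) and half-sibs through their shared mother (r = 1/4).
r = 1/16 + 1/4 = 5/16 = 0.3125.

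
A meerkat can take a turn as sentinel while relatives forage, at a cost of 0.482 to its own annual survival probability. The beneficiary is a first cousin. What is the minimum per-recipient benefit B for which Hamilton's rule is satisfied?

r to a first cousin = 0.125 (first cousins share one grandparent pair — two paths of length 4: r = 2·(1/2)^4 = 1/8).
Hamilton's rule with n recipients of equal r: n·r·B > C, so B > C/(n·r) = 0.482/(1·0.125) = 3.856.

3.856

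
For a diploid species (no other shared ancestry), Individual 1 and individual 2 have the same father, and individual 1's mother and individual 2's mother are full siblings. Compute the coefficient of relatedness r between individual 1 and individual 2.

Wright's path rule: contributions from independent ancestry routes add.
Individual 1 and individual 2 are related in two ways: half-sibs through their shared father (r = 1/4) and first cousins through their mothers (r = 1/8).
r = 1/4 + 1/8 = 0.375.

0.375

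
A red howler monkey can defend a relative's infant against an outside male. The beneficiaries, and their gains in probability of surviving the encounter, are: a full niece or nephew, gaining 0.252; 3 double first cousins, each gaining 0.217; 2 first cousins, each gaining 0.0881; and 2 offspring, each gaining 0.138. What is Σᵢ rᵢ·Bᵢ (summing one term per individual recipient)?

r to a full niece or nephew = 1/4 (full aunt/uncle↔niece/nephew: two paths of length 3 through the shared grandparent pair: r = 2·(1/2)^3 = 1/4).
r to a double first cousin = 0.25 (double first cousins share both grandparent pairs — four paths of length 4: r = 4·(1/2)^4 = 1/4).
r to a first cousin = 1/8 (first cousins share one grandparent pair — two paths of length 4: r = 2·(1/2)^4 = 1/8).
r to an offspring = 0.5 (one parent–offspring link: r = (1/2)^1 = 1/2).
Summing one r·B term per recipient: 1·0.25·0.252 + 3·0.25·0.217 + 2·0.125·0.0881 + 2·0.5·0.138 = 0.385775.

0.385775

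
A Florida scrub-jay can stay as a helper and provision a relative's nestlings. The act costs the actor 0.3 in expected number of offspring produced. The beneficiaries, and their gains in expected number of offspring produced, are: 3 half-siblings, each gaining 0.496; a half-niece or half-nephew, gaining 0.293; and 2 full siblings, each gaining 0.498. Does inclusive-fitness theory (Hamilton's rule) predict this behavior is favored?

Hamilton's rule: the trait is favored when the sum of r·B over every recipient exceeds the actor's cost C.
r to a half-sibling = 1/4 (half-sibs share one parent — one path of length 2: r = (1/2)^2 = 1/4).
r to a half-niece or half-nephew = 1/8 (half-aunt/uncle↔niece/nephew: one path of length 3: r = (1/2)^3 = 1/8).
r to a full sibling = 0.5 (full sibs share both parents — two paths of length 2: r = 2·(1/2)^2 = 1/2).
Summing one r·B term per recipient: 3·0.25·0.496 + 1·0.125·0.293 + 2·0.5·0.498 = 0.906625.
0.906625 > 0.3: the indirect benefit exceeds the cost.

Yes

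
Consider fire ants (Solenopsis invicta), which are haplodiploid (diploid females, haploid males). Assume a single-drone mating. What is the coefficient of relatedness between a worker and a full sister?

0.75

Haplodiploid full sisters inherit their father's entire haploid genome identically (contributing 1/2) and on average half of their mother's contribution (1/2 · 1/2 = 1/4); r = 1/2 + 1/4 = 3/4.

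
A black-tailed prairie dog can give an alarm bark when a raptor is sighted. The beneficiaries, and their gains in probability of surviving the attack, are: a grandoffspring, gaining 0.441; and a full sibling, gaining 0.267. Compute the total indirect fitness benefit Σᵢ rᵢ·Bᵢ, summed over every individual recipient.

r to a grandoffspring = 0.25 (two parent–offspring links: r = (1/2)^2 = 1/4).
r to a full sibling = 1/2 (full sibs share both parents — two paths of length 2: r = 2·(1/2)^2 = 1/2).
Summing one r·B term per recipient: 1·0.25·0.441 + 1·0.5·0.267 = 0.24375.

0.24375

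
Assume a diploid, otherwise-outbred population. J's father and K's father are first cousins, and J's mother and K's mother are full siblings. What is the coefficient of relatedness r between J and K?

Independent pedigree routes through distinct common ancestors add.
J and K are related in two ways: second cousins through their fathers (r = 1/32) and first cousins through their mothers (r = 1/8).
r = 1/32 + 1/8 = 5/32 = 0.15625.

0.15625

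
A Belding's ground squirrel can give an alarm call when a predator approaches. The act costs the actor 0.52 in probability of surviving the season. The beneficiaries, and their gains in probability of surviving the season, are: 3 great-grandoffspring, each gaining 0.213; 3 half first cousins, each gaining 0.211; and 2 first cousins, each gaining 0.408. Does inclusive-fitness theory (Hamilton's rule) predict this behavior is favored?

No

Hamilton's rule: the trait is favored when the sum of r·B over every recipient exceeds the actor's cost C.
r to a great-grandoffspring = 0.125 (three parent–offspring links: r = (1/2)^3 = 1/8).
r to a half first cousin = 0.0625 (half first cousins share one grandparent — one path of length 4: r = (1/2)^4 = 1/16).
r to a first cousin = 1/8 (first cousins share one grandparent pair — two paths of length 4: r = 2·(1/2)^4 = 1/8).
Summing one r·B term per recipient: 3·0.125·0.213 + 3·0.0625·0.211 + 2·0.125·0.408 = 0.2214375.
0.2214375 < 0.52: the indirect benefit is less than the cost.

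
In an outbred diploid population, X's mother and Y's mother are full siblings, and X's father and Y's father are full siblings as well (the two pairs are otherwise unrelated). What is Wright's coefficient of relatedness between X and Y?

Wright's path rule: contributions from independent ancestry routes add.
X and Y are related in two ways: first cousins through their mothers (r = 1/8) and first cousins through their fathers (r = 1/8) — i.e. double first cousins.
r = 1/8 + 1/8 = 0.25.

0.25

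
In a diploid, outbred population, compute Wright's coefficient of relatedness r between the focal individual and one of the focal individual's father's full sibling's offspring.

Each parent–offspring link contributes a factor of 1/2, and independent paths through distinct common ancestors add.
First cousins share one grandparent pair — two paths of length 4: r = 2·(1/2)^4 = 1/8.

0.125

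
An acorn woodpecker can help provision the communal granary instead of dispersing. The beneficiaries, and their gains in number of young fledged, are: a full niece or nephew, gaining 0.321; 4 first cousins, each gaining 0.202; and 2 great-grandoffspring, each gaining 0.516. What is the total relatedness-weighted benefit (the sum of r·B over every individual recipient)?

r to a full niece or nephew = 1/4 (full aunt/uncle↔niece/nephew: two paths of length 3 through the shared grandparent pair: r = 2·(1/2)^3 = 1/4).
r to a first cousin = 0.125 (first cousins share one grandparent pair — two paths of length 4: r = 2·(1/2)^4 = 1/8).
r to a great-grandoffspring = 0.125 (three parent–offspring links: r = (1/2)^3 = 1/8).
Summing one r·B term per recipient: 1·0.25·0.321 + 4·0.125·0.202 + 2·0.125·0.516 = 0.31025.

0.31025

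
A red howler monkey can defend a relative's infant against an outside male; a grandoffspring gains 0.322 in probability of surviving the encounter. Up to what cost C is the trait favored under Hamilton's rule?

r to a grandoffspring = 1/4 (two parent–offspring links: r = (1/2)^2 = 1/4).
Hamilton's rule: n·r·B > C, so the trait is favored while C < n·r·B = 1·0.25·0.322 = 0.0805.

0.0805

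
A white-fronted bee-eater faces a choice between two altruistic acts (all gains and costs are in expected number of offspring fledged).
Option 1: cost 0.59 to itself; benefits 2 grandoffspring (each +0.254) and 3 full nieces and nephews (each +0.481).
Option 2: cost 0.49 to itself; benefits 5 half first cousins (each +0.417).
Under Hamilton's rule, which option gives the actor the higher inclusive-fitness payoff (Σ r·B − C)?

Option 1

Option 1: r to a grandoffspring = 0.25.
Option 1: r to a full niece or nephew = 0.25.
Option 1: Σ r·B − C = (2·0.25·0.254 + 3·0.25·0.481) − 0.59 = -0.10225.
Option 2: r to a half first cousin = 0.0625.
Option 2: Σ r·B − C = (5·0.0625·0.417) − 0.49 = -0.3596875.
Option 1 has the higher net inclusive-fitness payoff.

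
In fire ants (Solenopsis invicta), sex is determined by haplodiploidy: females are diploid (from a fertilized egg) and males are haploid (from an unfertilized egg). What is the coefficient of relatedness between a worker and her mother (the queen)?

0.5

One meiotic link between diploid queen and diploid daughter: r = 1/2.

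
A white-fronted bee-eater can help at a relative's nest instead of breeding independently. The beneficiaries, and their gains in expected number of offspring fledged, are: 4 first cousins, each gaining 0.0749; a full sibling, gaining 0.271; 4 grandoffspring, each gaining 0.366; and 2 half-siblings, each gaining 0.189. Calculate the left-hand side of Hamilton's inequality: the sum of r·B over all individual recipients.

r to a first cousin = 1/8 (first cousins share one grandparent pair — two paths of length 4: r = 2·(1/2)^4 = 1/8).
r to a full sibling = 1/2 (full sibs share both parents — two paths of length 2: r = 2·(1/2)^2 = 1/2).
r to a grandoffspring = 1/4 (two parent–offspring links: r = (1/2)^2 = 1/4).
r to a half-sibling = 0.25 (half-sibs share one parent — one path of length 2: r = (1/2)^2 = 1/4).
Summing one r·B term per recipient: 4·0.125·0.0749 + 1·0.5·0.271 + 4·0.25·0.366 + 2·0.25·0.189 = 0.63345.

0.63345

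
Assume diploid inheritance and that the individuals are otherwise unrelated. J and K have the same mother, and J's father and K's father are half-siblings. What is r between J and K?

0.3125

Independent pedigree routes through distinct common ancestors add.
J and K are related in two ways: half-sibs through their shared mother (r = 1/4) and half first cousins through their fathers (r = 1/16).
r = 1/4 + 1/16 = 0.3125.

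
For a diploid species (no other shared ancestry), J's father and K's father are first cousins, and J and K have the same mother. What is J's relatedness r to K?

0.28125

Wright's path rule: contributions from independent ancestry routes add.
J and K are related in two ways: second cousins through their fathers (r = 1/32) and half-sibs through their shared mother (r = 1/4).
r = 1/32 + 1/4 = 0.28125.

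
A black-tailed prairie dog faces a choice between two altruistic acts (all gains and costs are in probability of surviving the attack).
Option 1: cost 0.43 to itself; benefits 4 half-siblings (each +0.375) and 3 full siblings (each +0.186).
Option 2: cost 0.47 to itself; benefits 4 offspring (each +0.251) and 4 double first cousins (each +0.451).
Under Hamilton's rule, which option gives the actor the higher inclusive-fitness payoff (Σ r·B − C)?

Option 2

Option 1: r to a half-sibling = 0.25.
Option 1: r to a full sibling = 0.5.
Option 1: Σ r·B − C = (4·0.25·0.375 + 3·0.5·0.186) − 0.43 = 0.224.
Option 2: r to an offspring = 0.5.
Option 2: r to a double first cousin = 0.25.
Option 2: Σ r·B − C = (4·0.5·0.251 + 4·0.25·0.451) − 0.47 = 0.483.
Option 2 has the higher net inclusive-fitness payoff.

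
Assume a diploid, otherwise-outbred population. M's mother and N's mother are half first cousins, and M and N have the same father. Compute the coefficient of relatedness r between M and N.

With two independent routes of shared ancestry, r is the sum of the two contributions.
M and N are related in two ways: half second cousins through their mothers (r = 1/64) and half-sibs through their shared father (r = 1/4).
r = 1/64 + 1/4 = 17/64 = 0.265625.

0.265625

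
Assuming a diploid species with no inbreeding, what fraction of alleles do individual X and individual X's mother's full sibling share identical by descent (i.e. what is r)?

Each parent–offspring link contributes a factor of 1/2, and independent paths through distinct common ancestors add.
Full aunt/uncle↔niece/nephew: two paths of length 3 through the shared grandparent pair: r = 2·(1/2)^3 = 1/4.

0.25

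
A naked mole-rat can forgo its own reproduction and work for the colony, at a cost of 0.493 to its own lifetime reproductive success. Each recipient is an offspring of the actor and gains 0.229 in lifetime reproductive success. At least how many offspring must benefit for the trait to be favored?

r to an offspring = 1/2 (one parent–offspring link: r = (1/2)^1 = 1/2).
Hamilton's rule: n·r·B > C  ⇒  n > C/(r·B) = 0.493/(0.5·0.229) = 4.306.
The smallest integer exceeding 4.306 is 5.

5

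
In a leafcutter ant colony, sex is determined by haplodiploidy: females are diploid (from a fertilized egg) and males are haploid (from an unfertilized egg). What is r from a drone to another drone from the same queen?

Haploid brothers each carry a random half of the queen's diploid genome, so on average they share half: r = 1/2.

0.5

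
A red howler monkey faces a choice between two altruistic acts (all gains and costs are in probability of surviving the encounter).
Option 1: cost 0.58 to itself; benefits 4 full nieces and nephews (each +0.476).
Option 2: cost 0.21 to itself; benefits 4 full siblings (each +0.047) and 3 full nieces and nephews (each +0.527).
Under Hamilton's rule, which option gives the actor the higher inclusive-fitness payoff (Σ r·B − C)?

Option 2

Option 1: r to a full niece or nephew = 0.25.
Option 1: Σ r·B − C = (4·0.25·0.476) − 0.58 = -0.104.
Option 2: r to a full sibling = 0.5.
Option 2: r to a full niece or nephew = 0.25.
Option 2: Σ r·B − C = (4·0.5·0.047 + 3·0.25·0.527) − 0.21 = 0.27925.
Option 2 has the higher net inclusive-fitness payoff.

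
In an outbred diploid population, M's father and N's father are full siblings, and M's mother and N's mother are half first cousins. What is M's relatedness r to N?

0.140625

Wright's path rule: contributions from independent ancestry routes add.
M and N are related in two ways: first cousins through their fathers (r = 1/8) and half second cousins through their mothers (r = 1/64).
r = 1/8 + 1/64 = 9/64 = 0.140625.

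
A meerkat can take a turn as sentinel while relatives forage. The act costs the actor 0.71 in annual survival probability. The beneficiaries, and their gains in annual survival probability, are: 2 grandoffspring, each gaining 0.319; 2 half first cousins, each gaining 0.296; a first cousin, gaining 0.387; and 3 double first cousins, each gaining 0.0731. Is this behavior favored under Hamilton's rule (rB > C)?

No

Hamilton's rule: the trait is favored when the sum of r·B over every recipient exceeds the actor's cost C.
r to a grandoffspring = 0.25 (two parent–offspring links: r = (1/2)^2 = 1/4).
r to a half first cousin = 1/16 (half first cousins share one grandparent — one path of length 4: r = (1/2)^4 = 1/16).
r to a first cousin = 0.125 (first cousins share one grandparent pair — two paths of length 4: r = 2·(1/2)^4 = 1/8).
r to a double first cousin = 0.25 (double first cousins share both grandparent pairs — four paths of length 4: r = 4·(1/2)^4 = 1/4).
Summing one r·B term per recipient: 2·0.25·0.319 + 2·0.0625·0.296 + 1·0.125·0.387 + 3·0.25·0.0731 = 0.2997.
0.2997 < 0.71: the indirect benefit is less than the cost.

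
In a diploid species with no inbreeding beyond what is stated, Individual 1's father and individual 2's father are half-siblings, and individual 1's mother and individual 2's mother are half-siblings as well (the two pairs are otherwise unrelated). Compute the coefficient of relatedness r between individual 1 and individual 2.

With two independent routes of shared ancestry, r is the sum of the two contributions.
Individual 1 and individual 2 are related in two ways: half first cousins through their fathers (r = 1/16) and half first cousins through their mothers (r = 1/16).
r = 1/16 + 1/16 = 0.125.

0.125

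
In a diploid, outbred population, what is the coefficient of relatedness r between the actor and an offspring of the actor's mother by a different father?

Each parent–offspring link contributes a factor of 1/2, and independent paths through distinct common ancestors add.
Half-sibs share one parent — one path of length 2: r = (1/2)^2 = 1/4.

0.25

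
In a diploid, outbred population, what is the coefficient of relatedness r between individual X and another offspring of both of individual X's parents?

Each parent–offspring link contributes a factor of 1/2, and independent paths through distinct common ancestors add.
Full sibs share both parents — two paths of length 2: r = 2·(1/2)^2 = 1/2.

0.5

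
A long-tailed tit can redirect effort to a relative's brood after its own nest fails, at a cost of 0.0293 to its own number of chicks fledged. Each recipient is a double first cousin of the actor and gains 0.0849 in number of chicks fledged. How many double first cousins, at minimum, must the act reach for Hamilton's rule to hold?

2

r to a double first cousin = 0.25 (double first cousins share both grandparent pairs — four paths of length 4: r = 4·(1/2)^4 = 1/4).
Hamilton's rule: n·r·B > C  ⇒  n > C/(r·B) = 0.0293/(0.25·0.0849) = 1.38.
The smallest integer exceeding 1.38 is 2.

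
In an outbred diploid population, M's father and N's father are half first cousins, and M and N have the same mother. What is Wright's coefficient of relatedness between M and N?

Independent pedigree routes through distinct common ancestors add.
M and N are related in two ways: half second cousins through their fathers (r = 1/64) and half-sibs through their shared mother (r = 1/4).
r = 1/64 + 1/4 = 17/64 = 0.265625.

0.265625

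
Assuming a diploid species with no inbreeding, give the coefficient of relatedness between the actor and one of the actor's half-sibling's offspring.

0.125

Each parent–offspring link contributes a factor of 1/2, and independent paths through distinct common ancestors add.
Half-aunt/uncle↔niece/nephew: one path of length 3: r = (1/2)^3 = 1/8.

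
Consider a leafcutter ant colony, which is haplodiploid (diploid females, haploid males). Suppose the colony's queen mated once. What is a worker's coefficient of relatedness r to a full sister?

0.75

Haplodiploid full sisters inherit their father's entire haploid genome identically (contributing 1/2) and on average half of their mother's contribution (1/2 · 1/2 = 1/4); r = 1/2 + 1/4 = 3/4.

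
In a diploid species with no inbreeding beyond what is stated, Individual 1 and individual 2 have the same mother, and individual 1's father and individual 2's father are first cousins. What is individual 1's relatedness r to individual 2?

With two independent routes of shared ancestry, r is the sum of the two contributions.
Individual 1 and individual 2 are related in two ways: half-sibs through their shared mother (r = 1/4) and second cousins through their fathers (r = 1/32).
r = 1/4 + 1/32 = 0.28125.

0.28125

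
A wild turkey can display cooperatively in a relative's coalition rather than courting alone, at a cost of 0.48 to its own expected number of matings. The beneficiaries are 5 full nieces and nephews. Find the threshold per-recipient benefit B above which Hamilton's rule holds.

r to a full niece or nephew = 0.25 (full aunt/uncle↔niece/nephew: two paths of length 3 through the shared grandparent pair: r = 2·(1/2)^3 = 1/4).
Hamilton's rule with n recipients of equal r: n·r·B > C, so B > C/(n·r) = 0.48/(5·0.25) = 0.384.

0.384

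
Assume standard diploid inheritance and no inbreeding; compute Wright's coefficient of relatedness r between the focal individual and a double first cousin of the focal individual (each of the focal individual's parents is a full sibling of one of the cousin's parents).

Each parent–offspring link contributes a factor of 1/2, and independent paths through distinct common ancestors add.
Double first cousins share both grandparent pairs — four paths of length 4: r = 4·(1/2)^4 = 1/4.

0.25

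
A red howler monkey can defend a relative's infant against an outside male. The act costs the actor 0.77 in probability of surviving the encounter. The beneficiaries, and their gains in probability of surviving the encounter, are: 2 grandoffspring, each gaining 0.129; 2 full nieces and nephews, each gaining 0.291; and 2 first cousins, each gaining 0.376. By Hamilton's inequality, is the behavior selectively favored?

Hamilton's rule: the trait is favored when the sum of r·B over every recipient exceeds the actor's cost C.
r to a grandoffspring = 0.25 (two parent–offspring links: r = (1/2)^2 = 1/4).
r to a full niece or nephew = 0.25 (full aunt/uncle↔niece/nephew: two paths of length 3 through the shared grandparent pair: r = 2·(1/2)^3 = 1/4).
r to a first cousin = 0.125 (first cousins share one grandparent pair — two paths of length 4: r = 2·(1/2)^4 = 1/8).
Summing one r·B term per recipient: 2·0.25·0.129 + 2·0.25·0.291 + 2·0.125·0.376 = 0.304.
0.304 < 0.77: the indirect benefit is less than the cost.

No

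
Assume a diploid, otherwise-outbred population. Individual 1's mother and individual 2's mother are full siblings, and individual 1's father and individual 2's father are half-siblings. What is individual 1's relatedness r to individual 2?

0.1875

With two independent routes of shared ancestry, r is the sum of the two contributions.
Individual 1 and individual 2 are related in two ways: first cousins through their mothers (r = 1/8) and half first cousins through their fathers (r = 1/16).
r = 1/8 + 1/16 = 0.1875.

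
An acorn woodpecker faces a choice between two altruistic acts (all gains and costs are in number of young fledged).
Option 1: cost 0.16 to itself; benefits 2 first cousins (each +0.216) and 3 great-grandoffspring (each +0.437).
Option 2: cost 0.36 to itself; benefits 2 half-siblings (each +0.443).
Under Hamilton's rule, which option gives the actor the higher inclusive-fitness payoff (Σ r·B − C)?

Option 1: r to a first cousin = 0.125.
Option 1: r to a great-grandoffspring = 0.125.
Option 1: Σ r·B − C = (2·0.125·0.216 + 3·0.125·0.437) − 0.16 = 0.057875.
Option 2: r to a half-sibling = 0.25.
Option 2: Σ r·B − C = (2·0.25·0.443) − 0.36 = -0.1385.
Option 1 has the higher net inclusive-fitness payoff.

Option 1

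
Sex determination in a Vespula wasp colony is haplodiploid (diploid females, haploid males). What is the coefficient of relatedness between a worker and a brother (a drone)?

Her haploid brother carries none of their father's genes and a random half of their mother's genome; that half matches the maternal half of her own genome with probability 1/2: r = 1/2 · 1/2 = 1/4.

0.25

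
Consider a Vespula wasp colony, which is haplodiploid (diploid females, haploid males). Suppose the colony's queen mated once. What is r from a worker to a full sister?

Haplodiploid full sisters inherit their father's entire haploid genome identically (contributing 1/2) and on average half of their mother's contribution (1/2 · 1/2 = 1/4); r = 1/2 + 1/4 = 3/4.

0.75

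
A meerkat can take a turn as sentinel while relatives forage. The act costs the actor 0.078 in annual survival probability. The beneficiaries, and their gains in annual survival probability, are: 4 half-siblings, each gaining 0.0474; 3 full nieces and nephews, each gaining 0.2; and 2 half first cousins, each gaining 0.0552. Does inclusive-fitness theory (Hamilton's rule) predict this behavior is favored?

Hamilton's rule: the trait is favored when the sum of r·B over every recipient exceeds the actor's cost C.
r to a half-sibling = 1/4 (half-sibs share one parent — one path of length 2: r = (1/2)^2 = 1/4).
r to a full niece or nephew = 1/4 (full aunt/uncle↔niece/nephew: two paths of length 3 through the shared grandparent pair: r = 2·(1/2)^3 = 1/4).
r to a half first cousin = 1/16 (half first cousins share one grandparent — one path of length 4: r = (1/2)^4 = 1/16).
Summing one r·B term per recipient: 4·0.25·0.0474 + 3·0.25·0.2 + 2·0.0625·0.0552 = 0.2043.
0.2043 > 0.078: the indirect benefit exceeds the cost.

Yes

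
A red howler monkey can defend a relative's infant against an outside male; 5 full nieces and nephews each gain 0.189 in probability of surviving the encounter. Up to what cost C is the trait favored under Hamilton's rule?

r to a full niece or nephew = 0.25 (full aunt/uncle↔niece/nephew: two paths of length 3 through the shared grandparent pair: r = 2·(1/2)^3 = 1/4).
Hamilton's rule: n·r·B > C, so the trait is favored while C < n·r·B = 5·0.25·0.189 = 0.23625.

0.23625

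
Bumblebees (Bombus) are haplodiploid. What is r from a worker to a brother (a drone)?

0.25

Her haploid brother carries none of their father's genes and a random half of their mother's genome; that half matches the maternal half of her own genome with probability 1/2: r = 1/2 · 1/2 = 1/4.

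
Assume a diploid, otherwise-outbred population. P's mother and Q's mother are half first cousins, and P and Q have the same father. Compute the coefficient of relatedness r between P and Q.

0.265625

Wright's path rule: contributions from independent ancestry routes add.
P and Q are related in two ways: half second cousins through their mothers (r = 1/64) and half-sibs through their shared father (r = 1/4).
r = 1/64 + 1/4 = 17/64 = 0.265625.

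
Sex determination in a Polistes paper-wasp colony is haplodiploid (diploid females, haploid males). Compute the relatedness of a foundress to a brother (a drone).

0.25

Her haploid brother carries none of their father's genes and a random half of their mother's genome; that half matches the maternal half of her own genome with probability 1/2: r = 1/2 · 1/2 = 1/4.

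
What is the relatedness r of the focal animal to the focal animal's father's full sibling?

Each parent–offspring link contributes a factor of 1/2, and independent paths through distinct common ancestors add.
Full aunt/uncle↔niece/nephew: two paths of length 3 through the shared grandparent pair: r = 2·(1/2)^3 = 1/4.

0.25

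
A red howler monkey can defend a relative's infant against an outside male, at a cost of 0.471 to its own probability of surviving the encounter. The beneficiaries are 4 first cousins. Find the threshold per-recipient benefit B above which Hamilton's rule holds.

r to a first cousin = 0.125 (first cousins share one grandparent pair — two paths of length 4: r = 2·(1/2)^4 = 1/8).
Hamilton's rule with n recipients of equal r: n·r·B > C, so B > C/(n·r) = 0.471/(4·0.125) = 0.942.

0.942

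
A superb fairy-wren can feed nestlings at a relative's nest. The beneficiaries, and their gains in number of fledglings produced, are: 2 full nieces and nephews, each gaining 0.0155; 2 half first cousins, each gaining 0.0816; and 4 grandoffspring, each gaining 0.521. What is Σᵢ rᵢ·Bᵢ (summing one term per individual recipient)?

0.53895

r to a full niece or nephew = 1/4 (full aunt/uncle↔niece/nephew: two paths of length 3 through the shared grandparent pair: r = 2·(1/2)^3 = 1/4).
r to a half first cousin = 0.0625 (half first cousins share one grandparent — one path of length 4: r = (1/2)^4 = 1/16).
r to a grandoffspring = 0.25 (two parent–offspring links: r = (1/2)^2 = 1/4).
Summing one r·B term per recipient: 2·0.25·0.0155 + 2·0.0625·0.0816 + 4·0.25·0.521 = 0.53895.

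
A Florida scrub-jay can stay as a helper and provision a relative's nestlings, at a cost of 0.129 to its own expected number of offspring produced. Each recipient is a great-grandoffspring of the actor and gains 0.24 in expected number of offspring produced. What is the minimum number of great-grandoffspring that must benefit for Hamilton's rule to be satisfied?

5

r to a great-grandoffspring = 1/8 (three parent–offspring links: r = (1/2)^3 = 1/8).
Hamilton's rule: n·r·B > C  ⇒  n > C/(r·B) = 0.129/(0.125·0.24) = 4.3.
The smallest integer exceeding 4.3 is 5.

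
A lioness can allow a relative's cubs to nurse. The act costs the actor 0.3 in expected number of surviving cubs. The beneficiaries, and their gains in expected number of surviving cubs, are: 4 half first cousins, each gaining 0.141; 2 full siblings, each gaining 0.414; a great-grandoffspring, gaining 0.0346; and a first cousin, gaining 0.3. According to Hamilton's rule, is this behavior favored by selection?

Yes

Hamilton's rule: the trait is favored when the sum of r·B over every recipient exceeds the actor's cost C.
r to a half first cousin = 1/16 (half first cousins share one grandparent — one path of length 4: r = (1/2)^4 = 1/16).
r to a full sibling = 0.5 (full sibs share both parents — two paths of length 2: r = 2·(1/2)^2 = 1/2).
r to a great-grandoffspring = 1/8 (three parent–offspring links: r = (1/2)^3 = 1/8).
r to a first cousin = 0.125 (first cousins share one grandparent pair — two paths of length 4: r = 2·(1/2)^4 = 1/8).
Summing one r·B term per recipient: 4·0.0625·0.141 + 2·0.5·0.414 + 1·0.125·0.0346 + 1·0.125·0.3 = 0.491075.
0.491075 > 0.3: the indirect benefit exceeds the cost.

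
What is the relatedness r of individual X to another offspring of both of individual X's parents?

Each parent–offspring link contributes a factor of 1/2, and independent paths through distinct common ancestors add.
Full sibs share both parents — two paths of length 2: r = 2·(1/2)^2 = 1/2.

0.5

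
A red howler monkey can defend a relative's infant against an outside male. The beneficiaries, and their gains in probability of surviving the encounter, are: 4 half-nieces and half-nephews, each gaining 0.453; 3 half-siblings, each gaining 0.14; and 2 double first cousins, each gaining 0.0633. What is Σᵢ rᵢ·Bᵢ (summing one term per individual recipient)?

r to a half-niece or half-nephew = 0.125 (half-aunt/uncle↔niece/nephew: one path of length 3: r = (1/2)^3 = 1/8).
r to a half-sibling = 1/4 (half-sibs share one parent — one path of length 2: r = (1/2)^2 = 1/4).
r to a double first cousin = 0.25 (double first cousins share both grandparent pairs — four paths of length 4: r = 4·(1/2)^4 = 1/4).
Summing one r·B term per recipient: 4·0.125·0.453 + 3·0.25·0.14 + 2·0.25·0.0633 = 0.36315.

0.36315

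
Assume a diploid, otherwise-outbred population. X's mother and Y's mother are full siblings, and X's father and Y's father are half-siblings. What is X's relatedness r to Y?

0.1875

Independent pedigree routes through distinct common ancestors add.
X and Y are related in two ways: first cousins through their mothers (r = 1/8) and half first cousins through their fathers (r = 1/16).
r = 1/8 + 1/16 = 0.1875.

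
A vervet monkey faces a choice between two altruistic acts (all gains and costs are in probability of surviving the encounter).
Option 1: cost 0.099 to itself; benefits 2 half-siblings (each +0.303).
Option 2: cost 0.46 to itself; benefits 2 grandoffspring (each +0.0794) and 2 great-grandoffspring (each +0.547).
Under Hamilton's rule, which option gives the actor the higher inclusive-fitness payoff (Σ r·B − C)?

Option 1: r to a half-sibling = 0.25.
Option 1: Σ r·B − C = (2·0.25·0.303) − 0.099 = 0.0525.
Option 2: r to a grandoffspring = 0.25.
Option 2: r to a great-grandoffspring = 0.125.
Option 2: Σ r·B − C = (2·0.25·0.0794 + 2·0.125·0.547) − 0.46 = -0.28355.
Option 1 has the higher net inclusive-fitness payoff.

Option 1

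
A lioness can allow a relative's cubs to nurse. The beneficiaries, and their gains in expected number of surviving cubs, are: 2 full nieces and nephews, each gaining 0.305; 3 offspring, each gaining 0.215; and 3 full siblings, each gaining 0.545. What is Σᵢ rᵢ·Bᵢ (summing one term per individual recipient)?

1.2925

r to a full niece or nephew = 1/4 (full aunt/uncle↔niece/nephew: two paths of length 3 through the shared grandparent pair: r = 2·(1/2)^3 = 1/4).
r to an offspring = 1/2 (one parent–offspring link: r = (1/2)^1 = 1/2).
r to a full sibling = 0.5 (full sibs share both parents — two paths of length 2: r = 2·(1/2)^2 = 1/2).
Summing one r·B term per recipient: 2·0.25·0.305 + 3·0.5·0.215 + 3·0.5·0.545 = 1.2925.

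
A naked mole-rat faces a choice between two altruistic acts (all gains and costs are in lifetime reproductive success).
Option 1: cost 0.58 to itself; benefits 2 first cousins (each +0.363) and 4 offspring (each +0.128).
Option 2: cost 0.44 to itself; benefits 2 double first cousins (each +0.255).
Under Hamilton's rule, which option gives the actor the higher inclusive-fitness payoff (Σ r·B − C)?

Option 1: r to a first cousin = 0.125.
Option 1: r to an offspring = 0.5.
Option 1: Σ r·B − C = (2·0.125·0.363 + 4·0.5·0.128) − 0.58 = -0.23325.
Option 2: r to a double first cousin = 0.25.
Option 2: Σ r·B − C = (2·0.25·0.255) − 0.44 = -0.3125.
Option 1 has the higher net inclusive-fitness payoff.

Option 1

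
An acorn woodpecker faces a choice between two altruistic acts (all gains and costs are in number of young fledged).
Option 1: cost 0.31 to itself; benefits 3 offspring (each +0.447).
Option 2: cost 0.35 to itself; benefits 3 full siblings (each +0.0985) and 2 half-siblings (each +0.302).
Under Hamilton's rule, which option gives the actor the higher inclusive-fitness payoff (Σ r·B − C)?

Option 1: r to an offspring = 0.5.
Option 1: Σ r·B − C = (3·0.5·0.447) − 0.31 = 0.3605.
Option 2: r to a full sibling = 0.5.
Option 2: r to a half-sibling = 0.25.
Option 2: Σ r·B − C = (3·0.5·0.0985 + 2·0.25·0.302) − 0.35 = -0.05125.
Option 1 has the higher net inclusive-fitness payoff.

Option 1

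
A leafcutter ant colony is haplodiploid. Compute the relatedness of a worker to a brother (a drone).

0.25

Her haploid brother carries none of their father's genes and a random half of their mother's genome; that half matches the maternal half of her own genome with probability 1/2: r = 1/2 · 1/2 = 1/4.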